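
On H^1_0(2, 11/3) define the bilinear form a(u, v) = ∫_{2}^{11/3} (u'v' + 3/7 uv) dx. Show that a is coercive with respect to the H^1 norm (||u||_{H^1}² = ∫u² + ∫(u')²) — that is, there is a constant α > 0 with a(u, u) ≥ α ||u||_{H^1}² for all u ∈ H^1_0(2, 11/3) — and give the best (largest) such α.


α = 3*(25 + 21*π^2)/(7*(25 + 9*π^2))

Coercivity of a(·,·) on H^1_0(2, 11/3) means a(u, u) ≥ α ||u||_{H^1}² for every u ∈ H^1_0.
The interval has length L = 5/3, and Poincaré/coercivity depend only on L. Here a(u, u) = ∫(u')² + (3/7)·∫u².
Here 0 < c = 3/7 < 1. The condition a(u,u) ≥ α||u||_{H^1}² reads (1−α)∫(u')² ≥ (α−c)∫u². Any admissible α is ≤ 1 (rapidly oscillating u have ∫u²/∫(u')² → 0), and α = 1 would force 0 ≥ (1−c)∫u², impossible since c < 1; so 1−α > 0. By the sharp Poincaré inequality on H^1_0 of an interval of length L, ∫(u')² ≥ (π/L)²∫u² with equality for the first sine mode sin(π(x−x₀)/L) (x₀ the left endpoint), so the inequality holds for all u iff (1−α)(π/L)² ≥ α − c, i.e. α ≤ ((π/L)² + c)/((π/L)² + 1) = (1 + c(L/π)²)/(1 + (L/π)²). With (π/L)² = 9*π^2/25 and c = 3/7, the largest admissible constant is α = ((π/L)² + c)/((π/L)² + 1).
Simplifying, α = 3*(25 + 21*π^2)/(7*(25 + 9*π^2)).


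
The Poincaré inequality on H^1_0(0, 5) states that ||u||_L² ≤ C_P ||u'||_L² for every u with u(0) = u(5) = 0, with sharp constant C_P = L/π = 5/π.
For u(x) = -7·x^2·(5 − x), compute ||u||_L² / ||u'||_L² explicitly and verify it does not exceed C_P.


||u||_L² / ||u'||_L² = 5*sqrt(14)/14 < C_P = 5/π.

u(x) = -7·x^2·(5 − x), so u'(x) = 7*x*(3*x - 10).
u(x) = -7·x^2·(5 − x) vanishes at x = 0 and x = 5, so u ∈ H^1_0(0, 5). Differentiate via the product rule and integrate the resulting polynomials term by term.
  ∫_0^5 u² dx = ∫_0^5 (49*x^6 - 490*x^5 + 1225*x^4) dx. Term by term:
    ∫_0^5 49*x^6 dx = 546875;  ∫_0^5 -490*x^5 dx = -3828125/3;  ∫_0^5 1225*x^4 dx = 765625.
  Sum: 546875 − 3828125/3 + 765625 = 109375/3.
  ∫_0^5 (u')² dx = ∫_0^5 (441*x^4 - 2940*x^3 + 4900*x^2) dx. Term by term:
    ∫_0^5 441*x^4 dx = 275625;  ∫_0^5 -2940*x^3 dx = -459375;  ∫_0^5 4900*x^2 dx = 612500/3.
  Sum: 275625 − 459375 + 612500/3 = 61250/3.
∫_0^5 u² dx = 109375/3, so ||u||_L² = 125*sqrt(21)/3.
∫_0^5 (u')² dx = 61250/3, so ||u'||_L² = 175*sqrt(6)/3.
Ratio ||u||_L² / ||u'||_L² = 5*sqrt(14)/14.
Sharp Poincaré constant on H^1_0(0, 5) is C_P = L/π = 5/π, achieved by sin(π/5·x).
A polynomial bump cannot attain the sharp Poincaré constant (only the first sine eigenfunction does), so the ratio is strictly less than C_P, consistent with ||u||_L² ≤ C_P ||u'||_L².


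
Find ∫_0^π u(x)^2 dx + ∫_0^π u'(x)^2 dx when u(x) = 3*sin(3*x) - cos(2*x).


||u||_{H^1(0,π)}^2 = -36 + 95*π/2

u'(x) = 2*sin(2*x) + 9*cos(3*x).
Expand u² and (u')² and integrate term by term on (0, π), using: for integers n ≥ 1, ∫_0^π sin²(nx) dx = ∫_0^π cos²(nx) dx = π/2; for n ≠ n', ∫_0^π sin(nx)sin(n'x) dx = ∫_0^π cos(nx)cos(n'x) dx = 0; and by product-to-sum, ∫_0^π sin(nx)cos(n'x) dx = ½∫_0^π [sin((n+n')x) + sin((n−n')x)] dx, which is 0 when n+n' is even and 2n/(n²−n'²) when n+n' is odd (it need not vanish on (0, π)).
  u² squared terms: (-1)²·∫cos(2x)² dx = 1·π/2 = π/2;  (3)²·∫sin(3x)² dx = 9·π/2 = 9*π/2.
  u² cross terms: 2·(-1)·(3)·∫cos(2x)·sin(3x) dx = -6·(6/5) = -36/5.
  So ∫_0^π u² dx = π/2 + 9*π/2 − 36/5 = -36/5 + 5*π.
  (u')² squared terms: (2)²·∫sin(2x)² dx = 4·π/2 = 2*π;  (9)²·∫cos(3x)² dx = 81·π/2 = 81*π/2.
  (u')² cross terms: 2·(2)·(9)·∫sin(2x)·cos(3x) dx = 36·(-4/5) = -144/5.
  So ∫_0^π (u')² dx = 2*π + 81*π/2 − 144/5 = -144/5 + 85*π/2.
||u||_{H^1}^2 = (-36/5 + 5*π) + (-144/5 + 85*π/2) = -36 + 95*π/2.


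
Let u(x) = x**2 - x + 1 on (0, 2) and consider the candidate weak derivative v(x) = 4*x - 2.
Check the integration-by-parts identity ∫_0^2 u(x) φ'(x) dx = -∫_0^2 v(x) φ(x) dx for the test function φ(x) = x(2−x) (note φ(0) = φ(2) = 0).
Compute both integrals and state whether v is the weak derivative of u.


LHS = -4/3, RHS = -8/3. No, v is not the weak derivative of u.

u(x) = x**2 - x + 1, classical derivative u'(x) = 2*x - 1.
φ(x) = x(2−x), so φ'(x) = 2 - 2*x.
Note φ(0) = φ(2) = 0, so the boundary term u·φ vanishes.
LHS = ∫_0^2 u(x) φ'(x) dx = ∫_0^2 (-2*x^3 + 4*x^2 - 4*x + 2) dx. Term by term:
  ∫_0^2 -2*x^3 dx = -8;  ∫_0^2 4*x^2 dx = 32/3;  ∫_0^2 -4*x dx = -8;
  ∫_0^2 2 dx = 4.
Sum: -8 + 32/3 − 8 + 4 = -4/3.
So LHS = -4/3.
∫_0^2 v(x) φ(x) dx = ∫_0^2 (-4*x^3 + 10*x^2 - 4*x) dx. Term by term:
  ∫_0^2 -4*x^3 dx = -16;  ∫_0^2 10*x^2 dx = 80/3;  ∫_0^2 -4*x dx = -8.
Sum: -16 + 80/3 − 8 = 8/3.
So RHS = -∫_0^2 v(x) φ(x) dx = -8/3.
LHS − RHS = 4/3 ≠ 0, so the identity fails.
(For a valid weak derivative the identity must hold for EVERY test function, in particular this one. The failure shows v is NOT the weak derivative of u.)
Correct weak derivative would be u'(x) = 2*x - 1.


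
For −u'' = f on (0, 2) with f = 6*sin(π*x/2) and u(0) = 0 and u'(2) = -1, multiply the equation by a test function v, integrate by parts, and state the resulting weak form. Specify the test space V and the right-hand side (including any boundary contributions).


V = {v ∈ H^1(0, 2) : v(0) = 0} (test functions vanish at x = 0 where u is specified); weak form: ∫_0^2 u'v' dx = ∫_0^2 (6*sin(π*x/2)) v dx − v(2) for all v ∈ V.

Multiply both sides by a test function v and integrate from 0 to 2:
  ∫_0^2 −u''(x) v(x) dx = ∫_0^2 f(x) v(x) dx.
Integrate the LHS by parts once:
  ∫_0^2 −u'' v dx = −[u'(x) v(x)]_0^2 + ∫_0^2 u'(x) v'(x) dx.
Thus ∫_0^2 u'(x) v'(x) dx = ∫_0^2 f(x) v(x) dx + [u'(x) v(x)]_0^2.
Choose V so that boundary terms are either known or forced to vanish.
Mixed BC: u(0) = 0 (Dirichlet) and u'(2) = -1 (Neumann). Define V = {v ∈ H^1(0, 2) : v(0) = 0}. Then [u' v]_0^2 = u'(2)·v(2) − u'(0)·0 = − v(2).
Weak formulation: find u (satisfying any essential BC) such that ∫_0^2 u'(x) v'(x) dx = ∫_0^2 f v dx − v(2) for all v ∈ V (Dirichlet at 0 absorbed into V; Neumann datum at x = 2 contributes the boundary term).
Substituting f(x) = 6*sin(π*x/2), the right-hand side is ∫_0^2 (6*sin(π*x/2)) v dx − v(2).


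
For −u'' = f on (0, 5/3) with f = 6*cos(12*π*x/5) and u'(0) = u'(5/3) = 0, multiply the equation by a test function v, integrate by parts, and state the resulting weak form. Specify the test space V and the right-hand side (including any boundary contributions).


V = H^1(0, 5/3) (no boundary constraint on v; u is determined up to an additive constant); weak form: ∫_0^5/3 u'v' dx = ∫_0^5/3 (6*cos(12*π*x/5)) v dx for all v ∈ V.

Multiply both sides by a test function v and integrate from 0 to 5/3:
  ∫_0^5/3 −u''(x) v(x) dx = ∫_0^5/3 f(x) v(x) dx.
Integrate the LHS by parts once:
  ∫_0^5/3 −u'' v dx = −[u'(x) v(x)]_0^5/3 + ∫_0^5/3 u'(x) v'(x) dx.
Thus ∫_0^5/3 u'(x) v'(x) dx = ∫_0^5/3 f(x) v(x) dx + [u'(x) v(x)]_0^5/3.
Choose V so that boundary terms are either known or forced to vanish.
u has homogeneous Neumann: u'(0) = u'(5/3) = 0. So [u' v]_0^5/3 = 0·v(5/3) − 0·v(0) = 0 for any v; take V = H^1(0, 5/3).
Weak formulation: find u (satisfying any essential BC) such that ∫_0^5/3 u'(x) v'(x) dx = ∫_0^5/3 f v dx for all v ∈ V (homogeneous Neumann, so boundary terms vanish).
Substituting f(x) = 6*cos(12*π*x/5), the right-hand side is ∫_0^5/3 (6*cos(12*π*x/5)) v dx.
Compatibility check (pure Neumann): taking v ≡ 1 ∈ V gives 0 = ∫_0^5/3 f dx + (0) − (0), i.e. ∫_0^5/3 f dx must equal u'(0) − u'(5/3) = 0. Indeed ∫_0^5/3 (6*cos(12*π*x/5)) dx = 0, so the data are compatible. The solution is then unique only up to an additive constant (fix it e.g. by requiring ∫_0^5/3 u dx = 0).


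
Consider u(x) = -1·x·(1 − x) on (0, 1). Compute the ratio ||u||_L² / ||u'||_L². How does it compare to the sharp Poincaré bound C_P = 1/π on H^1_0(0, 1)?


||u||_L² / ||u'||_L² = sqrt(10)/10 < C_P = 1/π.

u(x) = -1·x·(1 − x), so u'(x) = 2*x - 1.
u(x) = -1·x·(1 − x) vanishes at x = 0 and x = 1, so u ∈ H^1_0(0, 1). Differentiate via the product rule and integrate the resulting polynomials term by term.
  ∫_0^1 u² dx = ∫_0^1 (x^4 - 2*x^3 + x^2) dx. Term by term:
    ∫_0^1 x^4 dx = 1/5;  ∫_0^1 -2*x^3 dx = -1/2;  ∫_0^1 x^2 dx = 1/3.
  Sum: 1/5 − 1/2 + 1/3 = 1/30.
  ∫_0^1 (u')² dx = ∫_0^1 (4*x^2 - 4*x + 1) dx. Term by term:
    ∫_0^1 4*x^2 dx = 4/3;  ∫_0^1 -4*x dx = -2;  ∫_0^1 1 dx = 1.
  Sum: 4/3 − 2 + 1 = 1/3.
∫_0^1 u² dx = 1/30, so ||u||_L² = sqrt(30)/30.
∫_0^1 (u')² dx = 1/3, so ||u'||_L² = sqrt(3)/3.
Ratio ||u||_L² / ||u'||_L² = sqrt(10)/10.
Sharp Poincaré constant on H^1_0(0, 1) is C_P = L/π = 1/π, achieved by sin(π·x).
A polynomial bump cannot attain the sharp Poincaré constant (only the first sine eigenfunction does), so the ratio is strictly less than C_P, consistent with ||u||_L² ≤ C_P ||u'||_L².


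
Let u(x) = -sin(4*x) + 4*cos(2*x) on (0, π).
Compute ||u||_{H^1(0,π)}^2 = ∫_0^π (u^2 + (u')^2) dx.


||u||_{H^1(0,π)}^2 = 97*π/2

u'(x) = -8*sin(2*x) - 4*cos(4*x).
Expand u² and (u')² and integrate term by term on (0, π), using: for integers n ≥ 1, ∫_0^π sin²(nx) dx = ∫_0^π cos²(nx) dx = π/2; for n ≠ n', ∫_0^π sin(nx)sin(n'x) dx = ∫_0^π cos(nx)cos(n'x) dx = 0; and by product-to-sum, ∫_0^π sin(nx)cos(n'x) dx = ½∫_0^π [sin((n+n')x) + sin((n−n')x)] dx, which is 0 when n+n' is even and 2n/(n²−n'²) when n+n' is odd (it need not vanish on (0, π)).
  u² squared terms: (-1)²·∫sin(4x)² dx = 1·π/2 = π/2;  (4)²·∫cos(2x)² dx = 16·π/2 = 8*π.
  u² cross terms: 2·(-1)·(4)·∫sin(4x)·cos(2x) dx = -8·(0) = 0.
  So ∫_0^π u² dx = π/2 + 8*π + 0 = 17*π/2.
  (u')² squared terms: (-8)²·∫sin(2x)² dx = 64·π/2 = 32*π;  (-4)²·∫cos(4x)² dx = 16·π/2 = 8*π.
  (u')² cross terms: 2·(-8)·(-4)·∫sin(2x)·cos(4x) dx = 64·(0) = 0.
  So ∫_0^π (u')² dx = 32*π + 8*π + 0 = 40*π.
||u||_{H^1}^2 = (17*π/2) + (40*π) = 97*π/2.


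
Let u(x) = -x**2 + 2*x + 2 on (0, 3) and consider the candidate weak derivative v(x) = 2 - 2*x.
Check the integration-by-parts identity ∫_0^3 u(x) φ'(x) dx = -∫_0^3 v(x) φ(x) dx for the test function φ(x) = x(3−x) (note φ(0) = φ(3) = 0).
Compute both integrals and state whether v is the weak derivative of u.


LHS = 9/2, RHS = 9/2. Yes, v = u' weakly.

u(x) = -x**2 + 2*x + 2, classical derivative u'(x) = 2 - 2*x.
φ(x) = x(3−x), so φ'(x) = 3 - 2*x.
Note φ(0) = φ(3) = 0, so the boundary term u·φ vanishes.
LHS = ∫_0^3 u(x) φ'(x) dx = ∫_0^3 (2*x^3 - 7*x^2 + 2*x + 6) dx. Term by term:
  ∫_0^3 2*x^3 dx = 81/2;  ∫_0^3 -7*x^2 dx = -63;  ∫_0^3 2*x dx = 9;
  ∫_0^3 6 dx = 18.
Sum: 81/2 − 63 + 9 + 18 = 9/2.
So LHS = 9/2.
∫_0^3 v(x) φ(x) dx = ∫_0^3 (2*x^3 - 8*x^2 + 6*x) dx. Term by term:
  ∫_0^3 2*x^3 dx = 81/2;  ∫_0^3 -8*x^2 dx = -72;  ∫_0^3 6*x dx = 27.
Sum: 81/2 − 72 + 27 = -9/2.
So RHS = -∫_0^3 v(x) φ(x) dx = 9/2.
LHS = RHS, so the identity holds for this test φ.
Moreover u is smooth here and v(x) = u'(x) = 2 - 2*x pointwise, so the identity holds for every test function. Hence v is the weak derivative of u.


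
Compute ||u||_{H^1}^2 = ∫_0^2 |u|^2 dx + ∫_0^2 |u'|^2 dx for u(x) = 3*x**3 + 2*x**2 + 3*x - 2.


||u||_{H^1}^2 = 155306/105

The H^1 norm (squared) on an interval (0, L) is
  ||u||_{H^1}^2 = ∫_0^L u(x)^2 dx + ∫_0^L u'(x)^2 dx.
Compute u'(x) = 9*x**2 + 4*x + 3.
Then u(x)^2 = 9*x**6 + 12*x**5 + 22*x**4 + x**2 - 12*x + 4 and u'(x)^2 = 81*x**4 + 72*x**3 + 70*x**2 + 24*x + 9.
Integrate each monomial from 0 to 2 using ∫_0^2 c·x^n dx = c·2^(n+1)/(n+1):
  ∫_0^2 u(x)^2 dx = ∫_0^2 (9*x^6 + 12*x^5 + 22*x^4 + x^2 - 12*x + 4) dx. Term by term:
    ∫_0^2 9*x^6 dx = 1152/7;  ∫_0^2 12*x^5 dx = 128;  ∫_0^2 22*x^4 dx = 704/5;
    ∫_0^2 x^2 dx = 8/3;  ∫_0^2 -12*x dx = -24;  ∫_0^2 4 dx = 8.
  Sum: 1152/7 + 128 + 704/5 + 8/3 − 24 + 8 = 44104/105.
  ∫_0^2 u'(x)^2 dx = ∫_0^2 (81*x^4 + 72*x^3 + 70*x^2 + 24*x + 9) dx. Term by term:
    ∫_0^2 81*x^4 dx = 2592/5;  ∫_0^2 72*x^3 dx = 288;  ∫_0^2 70*x^2 dx = 560/3;
    ∫_0^2 24*x dx = 48;  ∫_0^2 9 dx = 18.
  Sum: 2592/5 + 288 + 560/3 + 48 + 18 = 15886/15.
Adding: ||u||_{H^1}^2 = 44104/105 + 15886/15 = 155306/105.


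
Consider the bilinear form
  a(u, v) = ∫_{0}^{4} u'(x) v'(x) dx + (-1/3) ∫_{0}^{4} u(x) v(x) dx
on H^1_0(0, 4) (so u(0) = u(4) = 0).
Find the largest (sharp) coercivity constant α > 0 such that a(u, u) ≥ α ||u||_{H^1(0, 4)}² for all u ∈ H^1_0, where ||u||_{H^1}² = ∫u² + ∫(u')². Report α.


α = (-16/3 + π^2)/(π^2 + 16)

Coercivity of a(·,·) on H^1_0(0, 4) means a(u, u) ≥ α ||u||_{H^1}² for every u ∈ H^1_0.
The interval has length L = 4, and Poincaré/coercivity depend only on L. Here a(u, u) = ∫(u')² + (-1/3)·∫u².
Here c = -1/3 < 0 with |c| < (π/L)² = π^2/16, so coercivity still holds. The condition a(u,u) ≥ α||u||_{H^1}² reads (1−α)∫(u')² ≥ (α−c)∫u². Any admissible α is ≤ 1 (rapidly oscillating u have ∫u²/∫(u')² → 0), and α = 1 would force 0 ≥ (1−c)∫u², impossible since c < 1; so 1−α > 0. By the sharp Poincaré inequality on H^1_0 of an interval of length L, ∫(u')² ≥ (π/L)²∫u² with equality for the first sine mode sin(π(x−x₀)/L) (x₀ the left endpoint), so the inequality holds for all u iff (1−α)(π/L)² ≥ α − c, i.e. α ≤ ((π/L)² + c)/((π/L)² + 1) = (1 + c(L/π)²)/(1 + (L/π)²). (Direct route, valid since c ≤ 0: Poincaré gives c∫u² ≥ c(L/π)²∫(u')², so a(u,u) ≥ (1 + c(L/π)²)∫(u')², while ||u||_{H^1}² ≤ (1 + (L/π)²)∫(u')²; dividing yields the same α.) With (π/L)² = π^2/16 and c = -1/3, the largest admissible constant is α = ((π/L)² + c)/((π/L)² + 1).
Simplifying, α = (-16/3 + π^2)/(π^2 + 16).


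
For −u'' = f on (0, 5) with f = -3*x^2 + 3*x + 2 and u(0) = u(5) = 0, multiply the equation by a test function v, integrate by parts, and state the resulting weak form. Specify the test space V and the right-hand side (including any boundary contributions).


V = H^1_0(0, 5) (so v(0) = v(5) = 0); weak form: ∫_0^5 u'v' dx = ∫_0^5 (-3*x^2 + 3*x + 2) v dx for all v ∈ V.

Multiply both sides by a test function v and integrate from 0 to 5:
  ∫_0^5 −u''(x) v(x) dx = ∫_0^5 f(x) v(x) dx.
Integrate the LHS by parts once:
  ∫_0^5 −u'' v dx = −[u'(x) v(x)]_0^5 + ∫_0^5 u'(x) v'(x) dx.
Thus ∫_0^5 u'(x) v'(x) dx = ∫_0^5 f(x) v(x) dx + [u'(x) v(x)]_0^5.
Choose V so that boundary terms are either known or forced to vanish.
u is Dirichlet: u(0) = u(5) = 0. Let V = H^1_0(0, 5); then v(0) = v(5) = 0, and [u' v]_0^5 = 0.
Weak formulation: find u (satisfying any essential BC) such that ∫_0^5 u'(x) v'(x) dx = ∫_0^5 f v dx for all v ∈ V.
Substituting f(x) = -3*x^2 + 3*x + 2, the right-hand side is ∫_0^5 (-3*x^2 + 3*x + 2) v dx.


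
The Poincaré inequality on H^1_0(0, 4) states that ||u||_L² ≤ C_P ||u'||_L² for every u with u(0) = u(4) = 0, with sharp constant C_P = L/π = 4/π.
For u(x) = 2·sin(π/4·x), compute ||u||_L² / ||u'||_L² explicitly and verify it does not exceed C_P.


||u||_L² / ||u'||_L² = 4/π = C_P.

u(x) = 2·sin(π/4·x), so u'(x) = π*cos(π*x/4)/2.
Writing u(x) = A·sin(kπx/L) with A = 2 and k = 1, use ∫_0^L sin²(kπx/L) dx = L/2 and ∫_0^L cos²(kπx/L) dx = L/2.
u² = 4·sin²(π/4·x) and (u')² = π^2/4·cos²(π/4·x), and each of sin², cos² integrates to L/2 = 2 over (0, 4).
∫_0^4 u² dx = 8, so ||u||_L² = 2*sqrt(2).
∫_0^4 (u')² dx = π^2/2, so ||u'||_L² = sqrt(2)*π/2.
Ratio ||u||_L² / ||u'||_L² = 4/π.
Sharp Poincaré constant on H^1_0(0, 4) is C_P = L/π = 4/π, achieved by sin(π/4·x).
This is the k = 1 eigenfunction (up to amplitude), so the ratio equals the sharp Poincaré constant exactly.


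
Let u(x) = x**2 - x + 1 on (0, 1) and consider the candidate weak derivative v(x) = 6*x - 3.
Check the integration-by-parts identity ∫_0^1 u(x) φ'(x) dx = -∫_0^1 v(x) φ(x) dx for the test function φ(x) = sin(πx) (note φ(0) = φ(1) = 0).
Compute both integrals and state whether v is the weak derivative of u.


LHS = 0, RHS = 0. No, v is not the weak derivative of u.

u(x) = x**2 - x + 1, classical derivative u'(x) = 2*x - 1.
φ(x) = sin(πx), so φ'(x) = π*cos(π*x).
Note φ(0) = φ(1) = 0, so the boundary term u·φ vanishes.
LHS = ∫_0^1 u(x) φ'(x) dx = ∫_0^1 (π*x^2*cos(π*x) - π*x*cos(π*x) + π*cos(π*x)) dx. Term by term:
  ∫_0^1 π*cos(π*x) dx = 0;  ∫_0^1 π*x^2*cos(π*x) dx = -2/π;  ∫_0^1 -π*x*cos(π*x) dx = 2/π.
Sum: 0 − 2/π + 2/π = 0.
So LHS = 0.
∫_0^1 v(x) φ(x) dx = ∫_0^1 (6*x*sin(π*x) - 3*sin(π*x)) dx. Term by term:
  ∫_0^1 -3*sin(π*x) dx = -6/π;  ∫_0^1 6*x*sin(π*x) dx = 6/π.
Sum: -6/π + 6/π = 0.
So RHS = -∫_0^1 v(x) φ(x) dx = 0.
LHS = RHS, so the identity holds for this particular φ. But this is necessary, not sufficient: a weak derivative must satisfy the identity for EVERY test function in C_c^∞(0, 1).
Here u is smooth, so its weak derivative equals its classical derivative u'(x) = 2*x - 1. Since v(x) = 6*x - 3 ≠ u'(x), v is NOT the weak derivative of u — the agreement for this single φ is a coincidence (the difference v − u' happens to be L²-orthogonal to this φ).


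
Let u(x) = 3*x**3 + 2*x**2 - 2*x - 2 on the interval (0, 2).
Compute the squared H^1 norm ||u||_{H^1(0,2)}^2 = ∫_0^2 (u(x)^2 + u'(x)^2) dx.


||u||_{H^1}^2 = 31632/35

The H^1 norm (squared) on an interval (0, L) is
  ||u||_{H^1}^2 = ∫_0^L u(x)^2 dx + ∫_0^L u'(x)^2 dx.
Compute u'(x) = 9*x**2 + 4*x - 2.
Then u(x)^2 = 9*x**6 + 12*x**5 - 8*x**4 - 20*x**3 - 4*x**2 + 8*x + 4 and u'(x)^2 = 81*x**4 + 72*x**3 - 20*x**2 - 16*x + 4.
Integrate each monomial from 0 to 2 using ∫_0^2 c·x^n dx = c·2^(n+1)/(n+1):
  ∫_0^2 u(x)^2 dx = ∫_0^2 (9*x^6 + 12*x^5 - 8*x^4 - 20*x^3 - 4*x^2 + 8*x + 4) dx. Term by term:
    ∫_0^2 9*x^6 dx = 1152/7;  ∫_0^2 12*x^5 dx = 128;  ∫_0^2 -8*x^4 dx = -256/5;
    ∫_0^2 -20*x^3 dx = -80;  ∫_0^2 -4*x^2 dx = -32/3;  ∫_0^2 8*x dx = 16;
    ∫_0^2 4 dx = 8.
  Sum: 1152/7 + 128 − 256/5 − 80 − 32/3 + 16 + 8 = 18344/105.
  ∫_0^2 u'(x)^2 dx = ∫_0^2 (81*x^4 + 72*x^3 - 20*x^2 - 16*x + 4) dx. Term by term:
    ∫_0^2 81*x^4 dx = 2592/5;  ∫_0^2 72*x^3 dx = 288;  ∫_0^2 -20*x^2 dx = -160/3;
    ∫_0^2 -16*x dx = -32;  ∫_0^2 4 dx = 8.
  Sum: 2592/5 + 288 − 160/3 − 32 + 8 = 10936/15.
Adding: ||u||_{H^1}^2 = 18344/105 + 10936/15 = 31632/35.


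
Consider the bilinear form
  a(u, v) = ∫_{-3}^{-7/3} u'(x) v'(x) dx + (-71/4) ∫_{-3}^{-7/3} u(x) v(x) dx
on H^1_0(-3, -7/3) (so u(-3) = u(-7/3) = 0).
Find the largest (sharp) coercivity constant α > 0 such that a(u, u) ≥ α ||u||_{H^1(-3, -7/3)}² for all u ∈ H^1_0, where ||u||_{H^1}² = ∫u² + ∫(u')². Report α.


α = (-71 + 9*π^2)/(4 + 9*π^2)

Coercivity of a(·,·) on H^1_0(-3, -7/3) means a(u, u) ≥ α ||u||_{H^1}² for every u ∈ H^1_0.
The interval has length L = 2/3, and Poincaré/coercivity depend only on L. Here a(u, u) = ∫(u')² + (-71/4)·∫u².
Here c = -71/4 < 0 with |c| < (π/L)² = 9*π^2/4, so coercivity still holds. The condition a(u,u) ≥ α||u||_{H^1}² reads (1−α)∫(u')² ≥ (α−c)∫u². Any admissible α is ≤ 1 (rapidly oscillating u have ∫u²/∫(u')² → 0), and α = 1 would force 0 ≥ (1−c)∫u², impossible since c < 1; so 1−α > 0. By the sharp Poincaré inequality on H^1_0 of an interval of length L, ∫(u')² ≥ (π/L)²∫u² with equality for the first sine mode sin(π(x−x₀)/L) (x₀ the left endpoint), so the inequality holds for all u iff (1−α)(π/L)² ≥ α − c, i.e. α ≤ ((π/L)² + c)/((π/L)² + 1) = (1 + c(L/π)²)/(1 + (L/π)²). (Direct route, valid since c ≤ 0: Poincaré gives c∫u² ≥ c(L/π)²∫(u')², so a(u,u) ≥ (1 + c(L/π)²)∫(u')², while ||u||_{H^1}² ≤ (1 + (L/π)²)∫(u')²; dividing yields the same α.) With (π/L)² = 9*π^2/4 and c = -71/4, the largest admissible constant is α = ((π/L)² + c)/((π/L)² + 1).
Simplifying, α = (-71 + 9*π^2)/(4 + 9*π^2).


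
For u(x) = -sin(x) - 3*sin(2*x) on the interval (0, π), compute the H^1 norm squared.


||u||_{H^1(0,π)}^2 = 47*π/2

u'(x) = -cos(x) - 6*cos(2*x).
Expand u² and (u')² and integrate term by term on (0, π), using: for integers n ≥ 1, ∫_0^π sin²(nx) dx = ∫_0^π cos²(nx) dx = π/2; for n ≠ n', ∫_0^π sin(nx)sin(n'x) dx = ∫_0^π cos(nx)cos(n'x) dx = 0; and by product-to-sum, ∫_0^π sin(nx)cos(n'x) dx = ½∫_0^π [sin((n+n')x) + sin((n−n')x)] dx, which is 0 when n+n' is even and 2n/(n²−n'²) when n+n' is odd (it need not vanish on (0, π)).
  u² squared terms: (-1)²·∫sin(x)² dx = 1·π/2 = π/2;  (-3)²·∫sin(2x)² dx = 9·π/2 = 9*π/2.
  u² cross terms: 2·(-1)·(-3)·∫sin(x)·sin(2x) dx = 6·(0) = 0.
  So ∫_0^π u² dx = π/2 + 9*π/2 + 0 = 5*π.
  (u')² squared terms: (-1)²·∫cos(x)² dx = 1·π/2 = π/2;  (-6)²·∫cos(2x)² dx = 36·π/2 = 18*π.
  (u')² cross terms: 2·(-1)·(-6)·∫cos(x)·cos(2x) dx = 12·(0) = 0.
  So ∫_0^π (u')² dx = π/2 + 18*π + 0 = 37*π/2.
||u||_{H^1}^2 = (5*π) + (37*π/2) = 47*π/2.


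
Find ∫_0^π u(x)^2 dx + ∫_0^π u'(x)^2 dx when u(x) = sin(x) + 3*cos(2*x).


||u||_{H^1(0,π)}^2 = -20 + 47*π/2

u'(x) = -6*sin(2*x) + cos(x).
Expand u² and (u')² and integrate term by term on (0, π), using: for integers n ≥ 1, ∫_0^π sin²(nx) dx = ∫_0^π cos²(nx) dx = π/2; for n ≠ n', ∫_0^π sin(nx)sin(n'x) dx = ∫_0^π cos(nx)cos(n'x) dx = 0; and by product-to-sum, ∫_0^π sin(nx)cos(n'x) dx = ½∫_0^π [sin((n+n')x) + sin((n−n')x)] dx, which is 0 when n+n' is even and 2n/(n²−n'²) when n+n' is odd (it need not vanish on (0, π)).
  u² squared terms: (3)²·∫cos(2x)² dx = 9·π/2 = 9*π/2;  (1)²·∫sin(x)² dx = 1·π/2 = π/2.
  u² cross terms: 2·(3)·(1)·∫cos(2x)·sin(x) dx = 6·(-2/3) = -4.
  So ∫_0^π u² dx = 9*π/2 + π/2 − 4 = -4 + 5*π.
  (u')² squared terms: (-6)²·∫sin(2x)² dx = 36·π/2 = 18*π;  (1)²·∫cos(x)² dx = 1·π/2 = π/2.
  (u')² cross terms: 2·(-6)·(1)·∫sin(2x)·cos(x) dx = -12·(4/3) = -16.
  So ∫_0^π (u')² dx = 18*π + π/2 − 16 = -16 + 37*π/2.
||u||_{H^1}^2 = (-4 + 5*π) + (-16 + 37*π/2) = -20 + 47*π/2.


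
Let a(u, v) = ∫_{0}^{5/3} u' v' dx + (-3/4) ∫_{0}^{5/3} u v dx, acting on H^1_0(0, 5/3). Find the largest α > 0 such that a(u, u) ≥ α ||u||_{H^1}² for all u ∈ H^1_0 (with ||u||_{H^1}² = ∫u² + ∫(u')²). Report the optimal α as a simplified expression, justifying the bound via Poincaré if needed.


α = 3*(-25 + 12*π^2)/(4*(25 + 9*π^2))

Coercivity of a(·,·) on H^1_0(0, 5/3) means a(u, u) ≥ α ||u||_{H^1}² for every u ∈ H^1_0.
The interval has length L = 5/3, and Poincaré/coercivity depend only on L. Here a(u, u) = ∫(u')² + (-3/4)·∫u².
Here c = -3/4 < 0 with |c| < (π/L)² = 9*π^2/25, so coercivity still holds. The condition a(u,u) ≥ α||u||_{H^1}² reads (1−α)∫(u')² ≥ (α−c)∫u². Any admissible α is ≤ 1 (rapidly oscillating u have ∫u²/∫(u')² → 0), and α = 1 would force 0 ≥ (1−c)∫u², impossible since c < 1; so 1−α > 0. By the sharp Poincaré inequality on H^1_0 of an interval of length L, ∫(u')² ≥ (π/L)²∫u² with equality for the first sine mode sin(π(x−x₀)/L) (x₀ the left endpoint), so the inequality holds for all u iff (1−α)(π/L)² ≥ α − c, i.e. α ≤ ((π/L)² + c)/((π/L)² + 1) = (1 + c(L/π)²)/(1 + (L/π)²). (Direct route, valid since c ≤ 0: Poincaré gives c∫u² ≥ c(L/π)²∫(u')², so a(u,u) ≥ (1 + c(L/π)²)∫(u')², while ||u||_{H^1}² ≤ (1 + (L/π)²)∫(u')²; dividing yields the same α.) With (π/L)² = 9*π^2/25 and c = -3/4, the largest admissible constant is α = ((π/L)² + c)/((π/L)² + 1).
Simplifying, α = 3*(-25 + 12*π^2)/(4*(25 + 9*π^2)).


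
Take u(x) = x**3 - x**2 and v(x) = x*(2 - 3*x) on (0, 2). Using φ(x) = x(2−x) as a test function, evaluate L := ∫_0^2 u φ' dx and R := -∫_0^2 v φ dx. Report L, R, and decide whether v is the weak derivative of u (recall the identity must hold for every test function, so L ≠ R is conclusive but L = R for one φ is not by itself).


LHS = -32/15, RHS = 32/15. No, v is not the weak derivative of u.

u(x) = x**3 - x**2, classical derivative u'(x) = 3*x**2 - 2*x.
φ(x) = x(2−x), so φ'(x) = 2 - 2*x.
Note φ(0) = φ(2) = 0, so the boundary term u·φ vanishes.
LHS = ∫_0^2 u(x) φ'(x) dx = ∫_0^2 (-2*x^4 + 4*x^3 - 2*x^2) dx. Term by term:
  ∫_0^2 -2*x^4 dx = -64/5;  ∫_0^2 4*x^3 dx = 16;  ∫_0^2 -2*x^2 dx = -16/3.
Sum: -64/5 + 16 − 16/3 = -32/15.
So LHS = -32/15.
∫_0^2 v(x) φ(x) dx = ∫_0^2 (3*x^4 - 8*x^3 + 4*x^2) dx. Term by term:
  ∫_0^2 3*x^4 dx = 96/5;  ∫_0^2 -8*x^3 dx = -32;  ∫_0^2 4*x^2 dx = 32/3.
Sum: 96/5 − 32 + 32/3 = -32/15.
So RHS = -∫_0^2 v(x) φ(x) dx = 32/15.
LHS − RHS = -64/15 ≠ 0, so the identity fails.
(For a valid weak derivative the identity must hold for EVERY test function, in particular this one. The failure shows v is NOT the weak derivative of u.)
Correct weak derivative would be u'(x) = 3*x**2 - 2*x.


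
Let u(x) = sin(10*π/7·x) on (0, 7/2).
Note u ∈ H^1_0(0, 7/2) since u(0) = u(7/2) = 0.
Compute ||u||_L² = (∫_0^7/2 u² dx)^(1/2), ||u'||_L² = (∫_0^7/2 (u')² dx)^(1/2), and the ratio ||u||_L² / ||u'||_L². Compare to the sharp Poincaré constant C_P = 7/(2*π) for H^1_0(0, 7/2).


||u||_L² / ||u'||_L² = 7/(10*π) < C_P = 7/(2*π).

u(x) = sin(10*π/7·x), so u'(x) = 10*π*cos(10*π*x/7)/7.
Writing u(x) = A·sin(kπx/L) with A = 1 and k = 5, use ∫_0^L sin²(kπx/L) dx = L/2 and ∫_0^L cos²(kπx/L) dx = L/2.
u² = 1·sin²(10*π/7·x) and (u')² = 100*π^2/49·cos²(10*π/7·x), and each of sin², cos² integrates to L/2 = 7/4 over (0, 7/2).
∫_0^7/2 u² dx = 7/4, so ||u||_L² = sqrt(7)/2.
∫_0^7/2 (u')² dx = 25*π^2/7, so ||u'||_L² = 5*sqrt(7)*π/7.
Ratio ||u||_L² / ||u'||_L² = 7/(10*π).
Sharp Poincaré constant on H^1_0(0, 7/2) is C_P = L/π = 7/(2*π), achieved by sin(2*π/7·x).
This is the k = 5 harmonic; the ratio L/(kπ) is strictly less than C_P = L/π, consistent with the sharp inequality ||u||_L² ≤ C_P ||u'||_L².


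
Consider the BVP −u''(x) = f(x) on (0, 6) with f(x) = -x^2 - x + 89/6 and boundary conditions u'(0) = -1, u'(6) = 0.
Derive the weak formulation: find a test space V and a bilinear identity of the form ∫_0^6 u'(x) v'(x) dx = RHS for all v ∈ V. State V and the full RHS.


V = H^1(0, 6) (v unrestricted at boundary; u is determined up to an additive constant); weak form: ∫_0^6 u'v' dx = ∫_0^6 (-x^2 - x + 89/6) v dx + v(0) for all v ∈ V.

Multiply both sides by a test function v and integrate from 0 to 6:
  ∫_0^6 −u''(x) v(x) dx = ∫_0^6 f(x) v(x) dx.
Integrate the LHS by parts once:
  ∫_0^6 −u'' v dx = −[u'(x) v(x)]_0^6 + ∫_0^6 u'(x) v'(x) dx.
Thus ∫_0^6 u'(x) v'(x) dx = ∫_0^6 f(x) v(x) dx + [u'(x) v(x)]_0^6.
Choose V so that boundary terms are either known or forced to vanish.
u has inhomogeneous Neumann u'(0) = -1, u'(6) = 0. [u' v]_0^6 = (0)·v(6) − (-1)·v(0) = v(0). Take V = H^1(0, 6); boundary term becomes part of RHS.
Weak formulation: find u (satisfying any essential BC) such that ∫_0^6 u'(x) v'(x) dx = ∫_0^6 f v dx + v(0) for all v ∈ V (Neumann data are natural BCs: they enter the RHS as boundary terms).
Substituting f(x) = -x^2 - x + 89/6, the right-hand side is ∫_0^6 (-x^2 - x + 89/6) v dx + v(0).
Compatibility check (pure Neumann): taking v ≡ 1 ∈ V gives 0 = ∫_0^6 f dx + (0) − (-1), i.e. ∫_0^6 f dx must equal u'(0) − u'(6) = -1. Indeed ∫_0^6 (-x^2 - x + 89/6) dx = -1, so the data are compatible. The solution is then unique only up to an additive constant (fix it e.g. by requiring ∫_0^6 u dx = 0).


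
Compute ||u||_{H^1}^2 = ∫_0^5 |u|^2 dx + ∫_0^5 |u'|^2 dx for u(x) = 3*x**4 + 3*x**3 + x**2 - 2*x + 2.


||u||_{H^1}^2 = 146521895/28

The H^1 norm (squared) on an interval (0, L) is
  ||u||_{H^1}^2 = ∫_0^L u(x)^2 dx + ∫_0^L u'(x)^2 dx.
Compute u'(x) = 12*x**3 + 9*x**2 + 2*x - 2.
Then u(x)^2 = 9*x**8 + 18*x**7 + 15*x**6 - 6*x**5 + x**4 + 8*x**3 + 8*x**2 - 8*x + 4 and u'(x)^2 = 144*x**6 + 216*x**5 + 129*x**4 - 12*x**3 - 32*x**2 - 8*x + 4.
Integrate each monomial from 0 to 5 using ∫_0^5 c·x^n dx = c·5^(n+1)/(n+1):
  ∫_0^5 u(x)^2 dx = ∫_0^5 (9*x^8 + 18*x^7 + 15*x^6 - 6*x^5 + x^4 + 8*x^3 + 8*x^2 - 8*x + 4) dx. Term by term:
    ∫_0^5 9*x^8 dx = 1953125;  ∫_0^5 18*x^7 dx = 3515625/4;  ∫_0^5 15*x^6 dx = 1171875/7;
    ∫_0^5 -6*x^5 dx = -15625;  ∫_0^5 x^4 dx = 625;  ∫_0^5 8*x^3 dx = 1250;
    ∫_0^5 8*x^2 dx = 1000/3;  ∫_0^5 -8*x dx = -100;  ∫_0^5 4 dx = 20.
  Sum: 1953125 + 3515625/4 + 1171875/7 − 15625 + 625 + 1250 + 1000/3 − 100 + 20 = 250819405/84.
  ∫_0^5 u'(x)^2 dx = ∫_0^5 (144*x^6 + 216*x^5 + 129*x^4 - 12*x^3 - 32*x^2 - 8*x + 4) dx. Term by term:
    ∫_0^5 144*x^6 dx = 11250000/7;  ∫_0^5 216*x^5 dx = 562500;  ∫_0^5 129*x^4 dx = 80625;
    ∫_0^5 -12*x^3 dx = -1875;  ∫_0^5 -32*x^2 dx = -4000/3;  ∫_0^5 -8*x dx = -100;
    ∫_0^5 4 dx = 20.
  Sum: 11250000/7 + 562500 + 80625 − 1875 − 4000/3 − 100 + 20 = 47186570/21.
Adding: ||u||_{H^1}^2 = 250819405/84 + 47186570/21 = 146521895/28.


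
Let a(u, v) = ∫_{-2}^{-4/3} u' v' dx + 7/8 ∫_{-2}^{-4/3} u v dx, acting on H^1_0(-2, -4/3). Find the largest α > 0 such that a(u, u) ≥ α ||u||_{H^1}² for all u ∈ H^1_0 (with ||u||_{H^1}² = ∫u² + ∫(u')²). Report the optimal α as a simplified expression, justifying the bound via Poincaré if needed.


α = (7 + 18*π^2)/(2*(4 + 9*π^2))

Coercivity of a(·,·) on H^1_0(-2, -4/3) means a(u, u) ≥ α ||u||_{H^1}² for every u ∈ H^1_0.
The interval has length L = 2/3, and Poincaré/coercivity depend only on L. Here a(u, u) = ∫(u')² + (7/8)·∫u².
Here 0 < c = 7/8 < 1. The condition a(u,u) ≥ α||u||_{H^1}² reads (1−α)∫(u')² ≥ (α−c)∫u². Any admissible α is ≤ 1 (rapidly oscillating u have ∫u²/∫(u')² → 0), and α = 1 would force 0 ≥ (1−c)∫u², impossible since c < 1; so 1−α > 0. By the sharp Poincaré inequality on H^1_0 of an interval of length L, ∫(u')² ≥ (π/L)²∫u² with equality for the first sine mode sin(π(x−x₀)/L) (x₀ the left endpoint), so the inequality holds for all u iff (1−α)(π/L)² ≥ α − c, i.e. α ≤ ((π/L)² + c)/((π/L)² + 1) = (1 + c(L/π)²)/(1 + (L/π)²). With (π/L)² = 9*π^2/4 and c = 7/8, the largest admissible constant is α = ((π/L)² + c)/((π/L)² + 1).
Simplifying, α = (7 + 18*π^2)/(2*(4 + 9*π^2)).


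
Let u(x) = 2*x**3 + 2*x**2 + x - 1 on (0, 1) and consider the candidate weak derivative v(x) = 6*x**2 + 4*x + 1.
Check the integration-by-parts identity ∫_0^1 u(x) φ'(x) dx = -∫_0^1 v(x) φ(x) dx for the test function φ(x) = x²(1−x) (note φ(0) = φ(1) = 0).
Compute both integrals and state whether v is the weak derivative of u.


LHS = -29/60, RHS = -29/60. Yes, v = u' weakly.

u(x) = 2*x**3 + 2*x**2 + x - 1, classical derivative u'(x) = 6*x**2 + 4*x + 1.
φ(x) = x²(1−x), so φ'(x) = x*(2 - 3*x).
Note φ(0) = φ(1) = 0, so the boundary term u·φ vanishes.
LHS = ∫_0^1 u(x) φ'(x) dx = ∫_0^1 (-6*x^5 - 2*x^4 + x^3 + 5*x^2 - 2*x) dx. Term by term:
  ∫_0^1 -6*x^5 dx = -1;  ∫_0^1 -2*x^4 dx = -2/5;  ∫_0^1 x^3 dx = 1/4;
  ∫_0^1 5*x^2 dx = 5/3;  ∫_0^1 -2*x dx = -1.
Sum: -1 − 2/5 + 1/4 + 5/3 − 1 = -29/60.
So LHS = -29/60.
∫_0^1 v(x) φ(x) dx = ∫_0^1 (-6*x^5 + 2*x^4 + 3*x^3 + x^2) dx. Term by term:
  ∫_0^1 -6*x^5 dx = -1;  ∫_0^1 2*x^4 dx = 2/5;  ∫_0^1 3*x^3 dx = 3/4;
  ∫_0^1 x^2 dx = 1/3.
Sum: -1 + 2/5 + 3/4 + 1/3 = 29/60.
So RHS = -∫_0^1 v(x) φ(x) dx = -29/60.
LHS = RHS, so the identity holds for this test φ.
Moreover u is smooth here and v(x) = u'(x) = 6*x**2 + 4*x + 1 pointwise, so the identity holds for every test function. Hence v is the weak derivative of u.


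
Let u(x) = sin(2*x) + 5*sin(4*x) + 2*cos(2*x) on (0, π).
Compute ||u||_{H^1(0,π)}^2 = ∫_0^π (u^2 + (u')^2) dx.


||u||_{H^1(0,π)}^2 = 225*π

u'(x) = -4*sin(2*x) + 2*cos(2*x) + 20*cos(4*x).
Expand u² and (u')² and integrate term by term on (0, π), using: for integers n ≥ 1, ∫_0^π sin²(nx) dx = ∫_0^π cos²(nx) dx = π/2; for n ≠ n', ∫_0^π sin(nx)sin(n'x) dx = ∫_0^π cos(nx)cos(n'x) dx = 0; and by product-to-sum, ∫_0^π sin(nx)cos(n'x) dx = ½∫_0^π [sin((n+n')x) + sin((n−n')x)] dx, which is 0 when n+n' is even and 2n/(n²−n'²) when n+n' is odd (it need not vanish on (0, π)).
  u² squared terms: (2)²·∫cos(2x)² dx = 4·π/2 = 2*π;  (5)²·∫sin(4x)² dx = 25·π/2 = 25*π/2;  (1)²·∫sin(2x)² dx = 1·π/2 = π/2.
  u² cross terms: 2·(2)·(5)·∫cos(2x)·sin(4x) dx = 20·(0) = 0;  2·(2)·(1)·∫cos(2x)·sin(2x) dx = 4·(0) = 0;  2·(5)·(1)·∫sin(4x)·sin(2x) dx = 10·(0) = 0.
  So ∫_0^π u² dx = 2*π + 25*π/2 + π/2 + 0 + 0 + 0 = 15*π.
  (u')² squared terms: (-4)²·∫sin(2x)² dx = 16·π/2 = 8*π;  (2)²·∫cos(2x)² dx = 4·π/2 = 2*π;  (20)²·∫cos(4x)² dx = 400·π/2 = 200*π.
  (u')² cross terms: 2·(-4)·(2)·∫sin(2x)·cos(2x) dx = -16·(0) = 0;  2·(-4)·(20)·∫sin(2x)·cos(4x) dx = -160·(0) = 0;  2·(2)·(20)·∫cos(2x)·cos(4x) dx = 80·(0) = 0.
  So ∫_0^π (u')² dx = 8*π + 2*π + 200*π + 0 + 0 + 0 = 210*π.
||u||_{H^1}^2 = (15*π) + (210*π) = 225*π.


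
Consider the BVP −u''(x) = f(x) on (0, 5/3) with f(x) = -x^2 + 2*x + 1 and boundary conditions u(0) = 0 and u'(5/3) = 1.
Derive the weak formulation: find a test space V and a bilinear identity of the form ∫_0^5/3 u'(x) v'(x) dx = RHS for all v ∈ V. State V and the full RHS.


V = {v ∈ H^1(0, 5/3) : v(0) = 0} (test functions vanish at x = 0 where u is specified); weak form: ∫_0^5/3 u'v' dx = ∫_0^5/3 (-x^2 + 2*x + 1) v dx + v(5/3) for all v ∈ V.

Multiply both sides by a test function v and integrate from 0 to 5/3:
  ∫_0^5/3 −u''(x) v(x) dx = ∫_0^5/3 f(x) v(x) dx.
Integrate the LHS by parts once:
  ∫_0^5/3 −u'' v dx = −[u'(x) v(x)]_0^5/3 + ∫_0^5/3 u'(x) v'(x) dx.
Thus ∫_0^5/3 u'(x) v'(x) dx = ∫_0^5/3 f(x) v(x) dx + [u'(x) v(x)]_0^5/3.
Choose V so that boundary terms are either known or forced to vanish.
Mixed BC: u(0) = 0 (Dirichlet) and u'(5/3) = 1 (Neumann). Define V = {v ∈ H^1(0, 5/3) : v(0) = 0}. Then [u' v]_0^5/3 = u'(5/3)·v(5/3) − u'(0)·0 = v(5/3).
Weak formulation: find u (satisfying any essential BC) such that ∫_0^5/3 u'(x) v'(x) dx = ∫_0^5/3 f v dx + v(5/3) for all v ∈ V (Dirichlet at 0 absorbed into V; Neumann datum at x = 5/3 contributes the boundary term).
Substituting f(x) = -x^2 + 2*x + 1, the right-hand side is ∫_0^5/3 (-x^2 + 2*x + 1) v dx + v(5/3).


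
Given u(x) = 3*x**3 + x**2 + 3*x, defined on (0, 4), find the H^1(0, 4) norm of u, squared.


||u||_{H^1}^2 = 1047700/21

The H^1 norm (squared) on an interval (0, L) is
  ||u||_{H^1}^2 = ∫_0^L u(x)^2 dx + ∫_0^L u'(x)^2 dx.
Compute u'(x) = 9*x**2 + 2*x + 3.
Then u(x)^2 = 9*x**6 + 6*x**5 + 19*x**4 + 6*x**3 + 9*x**2 and u'(x)^2 = 81*x**4 + 36*x**3 + 58*x**2 + 12*x + 9.
Integrate each monomial from 0 to 4 using ∫_0^4 c·x^n dx = c·4^(n+1)/(n+1):
  ∫_0^4 u(x)^2 dx = ∫_0^4 (9*x^6 + 6*x^5 + 19*x^4 + 6*x^3 + 9*x^2) dx. Term by term:
    ∫_0^4 9*x^6 dx = 147456/7;  ∫_0^4 6*x^5 dx = 4096;  ∫_0^4 19*x^4 dx = 19456/5;
    ∫_0^4 6*x^3 dx = 384;  ∫_0^4 9*x^2 dx = 192.
  Sum: 147456/7 + 4096 + 19456/5 + 384 + 192 = 1036992/35.
  ∫_0^4 u'(x)^2 dx = ∫_0^4 (81*x^4 + 36*x^3 + 58*x^2 + 12*x + 9) dx. Term by term:
    ∫_0^4 81*x^4 dx = 82944/5;  ∫_0^4 36*x^3 dx = 2304;  ∫_0^4 58*x^2 dx = 3712/3;
    ∫_0^4 12*x dx = 96;  ∫_0^4 9 dx = 36.
  Sum: 82944/5 + 2304 + 3712/3 + 96 + 36 = 303932/15.
Adding: ||u||_{H^1}^2 = 1036992/35 + 303932/15 = 1047700/21.


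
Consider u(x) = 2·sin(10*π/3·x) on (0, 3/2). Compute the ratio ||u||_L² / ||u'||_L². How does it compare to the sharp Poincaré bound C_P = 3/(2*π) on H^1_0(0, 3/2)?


||u||_L² / ||u'||_L² = 3/(10*π) < C_P = 3/(2*π).

u(x) = 2·sin(10*π/3·x), so u'(x) = 20*π*cos(10*π*x/3)/3.
Writing u(x) = A·sin(kπx/L) with A = 2 and k = 5, use ∫_0^L sin²(kπx/L) dx = L/2 and ∫_0^L cos²(kπx/L) dx = L/2.
u² = 4·sin²(10*π/3·x) and (u')² = 400*π^2/9·cos²(10*π/3·x), and each of sin², cos² integrates to L/2 = 3/4 over (0, 3/2).
∫_0^3/2 u² dx = 3, so ||u||_L² = sqrt(3).
∫_0^3/2 (u')² dx = 100*π^2/3, so ||u'||_L² = 10*sqrt(3)*π/3.
Ratio ||u||_L² / ||u'||_L² = 3/(10*π).
Sharp Poincaré constant on H^1_0(0, 3/2) is C_P = L/π = 3/(2*π), achieved by sin(2*π/3·x).
This is the k = 5 harmonic; the ratio L/(kπ) is strictly less than C_P = L/π, consistent with the sharp inequality ||u||_L² ≤ C_P ||u'||_L².


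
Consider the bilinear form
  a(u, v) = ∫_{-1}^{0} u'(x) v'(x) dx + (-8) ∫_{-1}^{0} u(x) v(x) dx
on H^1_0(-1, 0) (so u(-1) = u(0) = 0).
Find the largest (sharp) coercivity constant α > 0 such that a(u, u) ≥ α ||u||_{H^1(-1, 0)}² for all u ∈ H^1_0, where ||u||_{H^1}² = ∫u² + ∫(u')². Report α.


α = (-8 + π^2)/(1 + π^2)

Coercivity of a(·,·) on H^1_0(-1, 0) means a(u, u) ≥ α ||u||_{H^1}² for every u ∈ H^1_0.
The interval has length L = 1, and Poincaré/coercivity depend only on L. Here a(u, u) = ∫(u')² + (-8)·∫u².
Here c = -8 < 0 with |c| < (π/L)² = π^2, so coercivity still holds. The condition a(u,u) ≥ α||u||_{H^1}² reads (1−α)∫(u')² ≥ (α−c)∫u². Any admissible α is ≤ 1 (rapidly oscillating u have ∫u²/∫(u')² → 0), and α = 1 would force 0 ≥ (1−c)∫u², impossible since c < 1; so 1−α > 0. By the sharp Poincaré inequality on H^1_0 of an interval of length L, ∫(u')² ≥ (π/L)²∫u² with equality for the first sine mode sin(π(x−x₀)/L) (x₀ the left endpoint), so the inequality holds for all u iff (1−α)(π/L)² ≥ α − c, i.e. α ≤ ((π/L)² + c)/((π/L)² + 1) = (1 + c(L/π)²)/(1 + (L/π)²). (Direct route, valid since c ≤ 0: Poincaré gives c∫u² ≥ c(L/π)²∫(u')², so a(u,u) ≥ (1 + c(L/π)²)∫(u')², while ||u||_{H^1}² ≤ (1 + (L/π)²)∫(u')²; dividing yields the same α.) With (π/L)² = π^2 and c = -8, the largest admissible constant is α = ((π/L)² + c)/((π/L)² + 1).
Simplifying, α = (-8 + π^2)/(1 + π^2).


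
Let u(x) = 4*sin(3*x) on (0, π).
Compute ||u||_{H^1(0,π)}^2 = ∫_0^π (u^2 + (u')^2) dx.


||u||_{H^1(0,π)}^2 = 80*π

u'(x) = 12*cos(3*x).
Expand u² and (u')² and integrate term by term on (0, π), using: for integers n ≥ 1, ∫_0^π sin²(nx) dx = ∫_0^π cos²(nx) dx = π/2; for n ≠ n', ∫_0^π sin(nx)sin(n'x) dx = ∫_0^π cos(nx)cos(n'x) dx = 0; and by product-to-sum, ∫_0^π sin(nx)cos(n'x) dx = ½∫_0^π [sin((n+n')x) + sin((n−n')x)] dx, which is 0 when n+n' is even and 2n/(n²−n'²) when n+n' is odd (it need not vanish on (0, π)).
  u² squared terms: (4)²·∫sin(3x)² dx = 16·π/2 = 8*π.
  So ∫_0^π u² dx = 8*π.
  (u')² squared terms: (12)²·∫cos(3x)² dx = 144·π/2 = 72*π.
  So ∫_0^π (u')² dx = 72*π.
||u||_{H^1}^2 = (8*π) + (72*π) = 80*π.


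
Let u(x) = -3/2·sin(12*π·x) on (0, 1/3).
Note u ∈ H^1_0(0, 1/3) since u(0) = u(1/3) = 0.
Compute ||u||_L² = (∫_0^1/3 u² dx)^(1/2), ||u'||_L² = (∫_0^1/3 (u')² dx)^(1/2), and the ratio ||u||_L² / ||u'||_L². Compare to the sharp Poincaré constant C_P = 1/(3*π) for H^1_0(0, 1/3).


||u||_L² / ||u'||_L² = 1/(12*π) < C_P = 1/(3*π).

u(x) = -3/2·sin(12*π·x), so u'(x) = -18*π*cos(12*π*x).
Writing u(x) = A·sin(kπx/L) with A = -3/2 and k = 4, use ∫_0^L sin²(kπx/L) dx = L/2 and ∫_0^L cos²(kπx/L) dx = L/2.
u² = 9/4·sin²(12*π·x) and (u')² = 324*π^2·cos²(12*π·x), and each of sin², cos² integrates to L/2 = 1/6 over (0, 1/3).
∫_0^1/3 u² dx = 3/8, so ||u||_L² = sqrt(6)/4.
∫_0^1/3 (u')² dx = 54*π^2, so ||u'||_L² = 3*sqrt(6)*π.
Ratio ||u||_L² / ||u'||_L² = 1/(12*π).
Sharp Poincaré constant on H^1_0(0, 1/3) is C_P = L/π = 1/(3*π), achieved by sin(3*π·x).
This is the k = 4 harmonic; the ratio L/(kπ) is strictly less than C_P = L/π, consistent with the sharp inequality ||u||_L² ≤ C_P ||u'||_L².
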